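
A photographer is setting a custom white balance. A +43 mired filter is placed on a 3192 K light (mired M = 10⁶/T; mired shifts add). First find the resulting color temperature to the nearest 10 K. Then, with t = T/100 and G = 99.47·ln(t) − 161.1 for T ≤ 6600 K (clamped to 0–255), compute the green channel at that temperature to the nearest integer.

M_in = 10⁶/3192 = 313.28; M_out = 313.28 + (+43) = 356.28.
T_out = 10⁶/356.28 = 2806.8 K → 2810 K; t = 28.1.
G = 99.47·ln 28.1 − 161.1 = 99.47·3.3358 − 161.1 = 170.709.
Rounded: 171.

171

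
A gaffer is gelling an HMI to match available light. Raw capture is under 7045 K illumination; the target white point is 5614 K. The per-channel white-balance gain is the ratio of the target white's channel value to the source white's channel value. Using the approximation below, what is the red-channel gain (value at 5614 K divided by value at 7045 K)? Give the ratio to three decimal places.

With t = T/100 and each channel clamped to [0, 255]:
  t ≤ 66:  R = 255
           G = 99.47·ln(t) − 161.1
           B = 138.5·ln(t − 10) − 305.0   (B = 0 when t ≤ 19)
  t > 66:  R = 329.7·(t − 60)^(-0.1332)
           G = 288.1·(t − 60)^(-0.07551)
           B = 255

At 7045 K (t = 70.45):
  R = 329.7·(70.45 − 60)^(-0.1332) = 329.7·10.45^(-0.1332) = 329.7·0.73157 = 241.197.
At 5614 K (t = 56.14):
  R = 255 by definition for t ≤ 66.
Gain = 255.000 / 241.197 = 1.0572 → 1.057.

1.057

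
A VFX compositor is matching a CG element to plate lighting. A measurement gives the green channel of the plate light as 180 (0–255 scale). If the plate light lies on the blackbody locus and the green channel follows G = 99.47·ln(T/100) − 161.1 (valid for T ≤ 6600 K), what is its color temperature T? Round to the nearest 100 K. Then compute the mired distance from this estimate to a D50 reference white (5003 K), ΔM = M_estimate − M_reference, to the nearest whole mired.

ln t = (180 + 161.1) / 99.47 = 3.4292.
t = e^3.4292 = 30.851.
T = 100·t = 3085 K → 3100 K to the nearest 100 K.
M_estimate = 10⁶/3100 = 322.58; M_reference = 10⁶/5003 = 199.88.
ΔM = 322.58 − 199.88 = 122.70 → +123 mireds.

+123 mireds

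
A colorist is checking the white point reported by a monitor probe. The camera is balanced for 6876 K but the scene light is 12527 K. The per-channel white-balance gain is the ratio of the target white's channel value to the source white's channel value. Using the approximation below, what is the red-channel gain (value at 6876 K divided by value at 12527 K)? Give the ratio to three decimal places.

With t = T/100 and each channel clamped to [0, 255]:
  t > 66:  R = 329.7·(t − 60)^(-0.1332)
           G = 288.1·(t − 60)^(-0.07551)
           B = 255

1.307

At 12527 K (t = 125.27):
  R = 329.7·(125.27 − 60)^(-0.1332) = 329.7·65.27^(-0.1332) = 329.7·0.57317 = 188.973.
At 6876 K (t = 68.76):
  R = 329.7·(68.76 − 60)^(-0.1332) = 329.7·8.76^(-0.1332) = 329.7·0.74896 = 246.932.
Gain = 246.932 / 188.973 = 1.3067 → 1.307.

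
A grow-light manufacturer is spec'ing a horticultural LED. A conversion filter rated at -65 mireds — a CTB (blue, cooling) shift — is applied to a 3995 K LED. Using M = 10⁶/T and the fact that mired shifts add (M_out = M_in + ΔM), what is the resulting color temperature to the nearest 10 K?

M_in = 10⁶/3995 = 250.31 mireds.
M_out = 250.31 + (-65) = 185.31 mireds.
T_out = 10⁶/185.31 = 5396.3 K → 5400 K.

5400 K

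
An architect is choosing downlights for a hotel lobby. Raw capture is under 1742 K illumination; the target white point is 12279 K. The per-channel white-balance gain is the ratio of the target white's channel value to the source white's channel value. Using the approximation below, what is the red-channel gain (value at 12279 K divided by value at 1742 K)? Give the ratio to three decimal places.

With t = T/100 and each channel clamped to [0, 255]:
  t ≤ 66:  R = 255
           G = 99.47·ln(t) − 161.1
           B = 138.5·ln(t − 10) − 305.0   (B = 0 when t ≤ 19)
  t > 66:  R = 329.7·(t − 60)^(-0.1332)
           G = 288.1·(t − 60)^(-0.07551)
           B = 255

At 1742 K (t = 17.42):
  R = 255 by definition for t ≤ 66.
At 12279 K (t = 122.79):
  R = 329.7·(122.79 − 60)^(-0.1332) = 329.7·62.79^(-0.1332) = 329.7·0.57613 = 189.950.
Gain = 189.950 / 255.000 = 0.7449 → 0.745.

0.745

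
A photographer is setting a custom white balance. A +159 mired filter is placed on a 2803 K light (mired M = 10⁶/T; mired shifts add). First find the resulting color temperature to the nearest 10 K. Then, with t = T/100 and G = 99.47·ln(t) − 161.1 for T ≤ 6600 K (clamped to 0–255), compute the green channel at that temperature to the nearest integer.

M_in = 10⁶/2803 = 356.76; M_out = 356.76 + (+159) = 515.76.
T_out = 10⁶/515.76 = 1938.9 K → 1940 K; t = 19.4.
G = 99.47·ln 19.4 − 161.1 = 99.47·2.9653 − 161.1 = 133.856.
Rounded: 134.

134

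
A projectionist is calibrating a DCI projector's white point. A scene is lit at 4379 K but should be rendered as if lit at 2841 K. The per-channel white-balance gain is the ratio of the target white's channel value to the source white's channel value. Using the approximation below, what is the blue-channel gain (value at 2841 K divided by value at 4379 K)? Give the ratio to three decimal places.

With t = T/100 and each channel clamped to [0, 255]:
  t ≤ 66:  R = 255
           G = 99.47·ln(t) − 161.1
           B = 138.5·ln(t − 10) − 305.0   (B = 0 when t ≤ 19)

0.539

At 4379 K (t = 43.79):
  B = 138.5·ln(43.79 − 10) − 305.0 = 138.5·ln 33.79 − 305.0 = 138.5·3.5202 − 305.0 = 182.543.
At 2841 K (t = 28.41):
  B = 138.5·ln(28.41 − 10) − 305.0 = 138.5·ln 18.41 − 305.0 = 138.5·2.9129 − 305.0 = 98.436.
Gain = 98.436 / 182.543 = 0.5392 → 0.539.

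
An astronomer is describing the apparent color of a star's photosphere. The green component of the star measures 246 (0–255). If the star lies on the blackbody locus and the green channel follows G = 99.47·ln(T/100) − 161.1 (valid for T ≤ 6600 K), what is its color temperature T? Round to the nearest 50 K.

6000 K

ln t = (246 + 161.1) / 99.47 = 4.0927.
t = e^4.0927 = 59.901.
T = 100·t = 5990 K → 6000 K to the nearest 50 K.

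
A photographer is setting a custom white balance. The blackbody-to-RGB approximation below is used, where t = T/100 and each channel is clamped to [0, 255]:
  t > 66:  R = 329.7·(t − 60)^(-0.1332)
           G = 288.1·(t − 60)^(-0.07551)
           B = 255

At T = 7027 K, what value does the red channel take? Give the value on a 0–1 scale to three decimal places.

0.948

t = 7027/100 = 70.27; the t > 66 branch applies.
R = 329.7·(70.27 − 60)^(-0.1332) = 329.7·10.27^(-0.1332) = 329.7·0.73326 = 241.756.
On a 0–1 scale: 241.756/255 = 0.9481 → 0.948.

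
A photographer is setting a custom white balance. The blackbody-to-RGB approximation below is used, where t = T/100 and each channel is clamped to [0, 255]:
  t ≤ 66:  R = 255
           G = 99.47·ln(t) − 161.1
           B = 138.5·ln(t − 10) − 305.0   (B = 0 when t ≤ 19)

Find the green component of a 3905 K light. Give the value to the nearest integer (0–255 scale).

203

t = 3905/100 = 39.05; the t ≤ 66 branch applies.
G = 99.47·ln 39.05 − 161.1 = 99.47·3.6648 − 161.1 = 203.442.
Rounded: 203.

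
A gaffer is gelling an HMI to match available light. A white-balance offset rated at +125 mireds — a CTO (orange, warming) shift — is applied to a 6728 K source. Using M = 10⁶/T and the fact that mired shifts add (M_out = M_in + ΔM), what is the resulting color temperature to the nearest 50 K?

3650 K

M_in = 10⁶/6728 = 148.63 mireds.
M_out = 148.63 + (+125) = 273.63 mireds.
T_out = 10⁶/273.63 = 3654.5 K → 3650 K.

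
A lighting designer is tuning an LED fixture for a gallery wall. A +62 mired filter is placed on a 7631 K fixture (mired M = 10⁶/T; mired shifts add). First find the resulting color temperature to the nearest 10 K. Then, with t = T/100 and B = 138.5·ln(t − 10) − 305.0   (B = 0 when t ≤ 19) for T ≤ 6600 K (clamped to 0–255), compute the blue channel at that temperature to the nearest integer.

M_in = 10⁶/7631 = 131.04; M_out = 131.04 + (+62) = 193.04.
T_out = 10⁶/193.04 = 5180.2 K → 5180 K; t = 51.8.
B = 138.5·ln(51.8 − 10) − 305.0 = 138.5·ln 41.8 − 305.0 = 138.5·3.7329 − 305.0 = 212.006.
Rounded: 212.

212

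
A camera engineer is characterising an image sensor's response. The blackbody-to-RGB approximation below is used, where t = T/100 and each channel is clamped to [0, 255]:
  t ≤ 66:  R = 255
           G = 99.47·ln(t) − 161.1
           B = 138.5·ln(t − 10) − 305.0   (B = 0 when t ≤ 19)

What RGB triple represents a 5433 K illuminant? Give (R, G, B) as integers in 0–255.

(255, 236, 220)

t = 5433/100 = 54.33; the t ≤ 66 branch applies.
R = 255 by definition for t ≤ 66.
G = 99.47·ln 54.33 − 161.1 = 99.47·3.9951 − 161.1 = 236.290.
B = 138.5·ln(54.33 − 10) − 305.0 = 138.5·ln 44.33 − 305.0 = 138.5·3.7917 − 305.0 = 220.145.
Rounded: (255, 236, 220).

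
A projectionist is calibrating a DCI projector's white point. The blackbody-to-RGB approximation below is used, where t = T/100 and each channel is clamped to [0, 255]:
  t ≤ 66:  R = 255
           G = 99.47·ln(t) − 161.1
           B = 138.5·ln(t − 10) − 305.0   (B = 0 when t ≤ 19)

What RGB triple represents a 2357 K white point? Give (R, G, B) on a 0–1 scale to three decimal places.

t = 2357/100 = 23.57; the t ≤ 66 branch applies.
R = 255 by definition for t ≤ 66.
G = 99.47·ln 23.57 − 161.1 = 99.47·3.1600 − 161.1 = 153.223.
B = 138.5·ln(23.57 − 10) − 305.0 = 138.5·ln 13.57 − 305.0 = 138.5·2.6079 − 305.0 = 56.189.
Dividing each by 255: (1.0000, 0.6009, 0.2203) → (1.000, 0.601, 0.220).

(1.000, 0.601, 0.220)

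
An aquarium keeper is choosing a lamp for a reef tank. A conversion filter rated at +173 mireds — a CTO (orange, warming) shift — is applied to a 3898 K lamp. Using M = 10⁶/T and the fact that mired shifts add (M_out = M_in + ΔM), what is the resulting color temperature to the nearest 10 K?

2330 K

M_in = 10⁶/3898 = 256.54 mireds.
M_out = 256.54 + (+173) = 429.54 mireds.
T_out = 10⁶/429.54 = 2328.1 K → 2330 K.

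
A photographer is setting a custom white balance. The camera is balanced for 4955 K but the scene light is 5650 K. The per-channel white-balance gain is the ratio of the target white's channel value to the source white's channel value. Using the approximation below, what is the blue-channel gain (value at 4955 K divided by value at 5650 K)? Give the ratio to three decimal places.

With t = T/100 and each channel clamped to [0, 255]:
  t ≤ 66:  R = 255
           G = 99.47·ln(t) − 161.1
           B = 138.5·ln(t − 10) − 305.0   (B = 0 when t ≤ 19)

0.901

At 5650 K (t = 56.5):
  B = 138.5·ln(56.5 − 10) − 305.0 = 138.5·ln 46.5 − 305.0 = 138.5·3.8395 − 305.0 = 226.764.
At 4955 K (t = 49.55):
  B = 138.5·ln(49.55 − 10) − 305.0 = 138.5·ln 39.55 − 305.0 = 138.5·3.6776 − 305.0 = 204.343.
Gain = 204.343 / 226.764 = 0.9011 → 0.901.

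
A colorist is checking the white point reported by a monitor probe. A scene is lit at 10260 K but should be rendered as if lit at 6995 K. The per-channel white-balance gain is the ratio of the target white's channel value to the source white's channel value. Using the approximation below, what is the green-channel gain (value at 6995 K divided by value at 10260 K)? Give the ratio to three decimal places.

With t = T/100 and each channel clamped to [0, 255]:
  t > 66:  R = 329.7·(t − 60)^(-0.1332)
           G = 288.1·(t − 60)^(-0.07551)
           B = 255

At 10260 K (t = 102.6):
  G = 288.1·(102.6 − 60)^(-0.07551) = 288.1·42.6^(-0.07551) = 288.1·0.75329 = 217.023.
At 6995 K (t = 69.95):
  G = 288.1·(69.95 − 60)^(-0.07551) = 288.1·9.95^(-0.07551) = 288.1·0.84073 = 242.213.
Gain = 242.213 / 217.023 = 1.1161 → 1.116.

1.116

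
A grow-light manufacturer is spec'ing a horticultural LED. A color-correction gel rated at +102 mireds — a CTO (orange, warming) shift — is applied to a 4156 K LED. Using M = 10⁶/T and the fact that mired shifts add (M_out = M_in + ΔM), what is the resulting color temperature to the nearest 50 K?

2900 K

M_in = 10⁶/4156 = 240.62 mireds.
M_out = 240.62 + (+102) = 342.62 mireds.
T_out = 10⁶/342.62 = 2918.7 K → 2900 K.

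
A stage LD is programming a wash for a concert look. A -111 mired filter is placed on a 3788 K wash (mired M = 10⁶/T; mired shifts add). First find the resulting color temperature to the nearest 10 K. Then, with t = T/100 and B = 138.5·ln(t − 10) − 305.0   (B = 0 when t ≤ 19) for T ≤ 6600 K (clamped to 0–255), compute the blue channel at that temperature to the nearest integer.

M_in = 10⁶/3788 = 263.99; M_out = 263.99 + (-111) = 152.99.
T_out = 10⁶/152.99 = 6536.3 K → 6540 K; t = 65.4.
B = 138.5·ln(65.4 − 10) − 305.0 = 138.5·ln 55.4 − 305.0 = 138.5·4.0146 − 305.0 = 251.019.
Rounded: 251.

251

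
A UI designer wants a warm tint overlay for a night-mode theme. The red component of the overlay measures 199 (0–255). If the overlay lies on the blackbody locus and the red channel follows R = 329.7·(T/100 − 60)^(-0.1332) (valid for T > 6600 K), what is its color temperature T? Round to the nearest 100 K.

(t − 60)^(-0.1332) = 199/329.7 = 0.60358.
t − 60 = 0.60358^(1/-0.1332) = 0.60358^(-7.508) = 44.273, so t = 104.273.
T = 100·t = 10427 K → 10400 K to the nearest 100 K.

10400 K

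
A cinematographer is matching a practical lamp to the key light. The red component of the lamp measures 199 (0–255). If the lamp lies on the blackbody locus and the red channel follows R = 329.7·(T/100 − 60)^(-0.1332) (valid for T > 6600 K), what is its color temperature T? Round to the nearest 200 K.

10400 K

(t − 60)^(-0.1332) = 199/329.7 = 0.60358.
t − 60 = 0.60358^(1/-0.1332) = 0.60358^(-7.508) = 44.273, so t = 104.273.
T = 100·t = 10427 K → 10400 K to the nearest 200 K.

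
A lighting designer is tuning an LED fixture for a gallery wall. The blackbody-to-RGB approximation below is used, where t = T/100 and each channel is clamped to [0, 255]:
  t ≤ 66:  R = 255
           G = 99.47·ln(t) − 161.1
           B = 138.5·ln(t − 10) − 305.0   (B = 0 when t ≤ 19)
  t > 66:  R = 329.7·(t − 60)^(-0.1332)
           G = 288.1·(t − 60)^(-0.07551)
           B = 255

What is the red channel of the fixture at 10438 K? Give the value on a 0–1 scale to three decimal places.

0.780

t = 10438/100 = 104.38; the t > 66 branch applies.
R = 329.7·(104.38 − 60)^(-0.1332) = 329.7·44.38^(-0.1332) = 329.7·0.60339 = 198.936.
On a 0–1 scale: 198.936/255 = 0.7801 → 0.780.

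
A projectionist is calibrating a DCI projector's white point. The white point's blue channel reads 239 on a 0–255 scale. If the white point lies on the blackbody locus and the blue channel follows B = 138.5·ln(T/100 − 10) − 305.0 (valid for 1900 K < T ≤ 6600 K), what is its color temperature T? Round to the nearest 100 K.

ln(t − 10) = (239 + 305.0) / 138.5 = 3.9278.
t − 10 = e^3.9278 = 50.795, so t = 60.795.
T = 100·t = 6079 K → 6100 K to the nearest 100 K.

6100 K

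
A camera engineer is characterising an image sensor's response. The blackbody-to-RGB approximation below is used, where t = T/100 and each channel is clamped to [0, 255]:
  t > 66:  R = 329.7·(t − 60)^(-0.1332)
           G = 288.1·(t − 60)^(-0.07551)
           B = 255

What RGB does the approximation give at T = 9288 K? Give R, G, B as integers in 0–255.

t = 9288/100 = 92.88; the t > 66 branch applies.
R = 329.7·(92.88 − 60)^(-0.1332) = 329.7·32.88^(-0.1332) = 329.7·0.62798 = 207.044.
G = 288.1·(92.88 − 60)^(-0.07551) = 288.1·32.88^(-0.07551) = 288.1·0.76817 = 221.309.
B = 255 by definition for t > 66.
Rounded: (207, 221, 255).

R=207, G=221, B=255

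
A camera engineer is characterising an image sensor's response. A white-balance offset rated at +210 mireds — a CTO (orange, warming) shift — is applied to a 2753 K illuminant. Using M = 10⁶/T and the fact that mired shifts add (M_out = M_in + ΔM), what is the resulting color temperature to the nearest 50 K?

M_in = 10⁶/2753 = 363.24 mireds.
M_out = 363.24 + (+210) = 573.24 mireds.
T_out = 10⁶/573.24 = 1744.5 K → 1750 K.

1750 K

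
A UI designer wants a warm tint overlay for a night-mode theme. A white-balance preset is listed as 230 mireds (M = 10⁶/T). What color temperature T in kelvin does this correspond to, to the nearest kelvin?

4348 K

T = 10⁶ / 230 = 4347.83 K → 4348 K.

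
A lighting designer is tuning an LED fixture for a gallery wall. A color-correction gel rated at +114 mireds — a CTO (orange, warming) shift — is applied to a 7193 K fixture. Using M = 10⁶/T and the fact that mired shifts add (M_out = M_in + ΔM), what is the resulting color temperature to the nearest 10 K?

3950 K

M_in = 10⁶/7193 = 139.02 mireds.
M_out = 139.02 + (+114) = 253.02 mireds.
T_out = 10⁶/253.02 = 3952.2 K → 3950 K.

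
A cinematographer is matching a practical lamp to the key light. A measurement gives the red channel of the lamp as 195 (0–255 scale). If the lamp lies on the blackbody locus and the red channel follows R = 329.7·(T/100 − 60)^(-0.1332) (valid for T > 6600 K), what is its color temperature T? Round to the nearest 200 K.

11200 K

(t − 60)^(-0.1332) = 195/329.7 = 0.59145.
t − 60 = 0.59145^(1/-0.1332) = 0.59145^(-7.508) = 51.564, so t = 111.564.
T = 100·t = 11156 K → 11200 K to the nearest 200 K.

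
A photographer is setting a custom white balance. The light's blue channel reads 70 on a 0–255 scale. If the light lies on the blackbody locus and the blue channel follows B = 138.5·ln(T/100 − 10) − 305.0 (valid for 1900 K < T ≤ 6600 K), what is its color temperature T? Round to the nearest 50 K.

ln(t − 10) = (70 + 305.0) / 138.5 = 2.7076.
t − 10 = e^2.7076 = 14.993, so t = 24.993.
T = 100·t = 2499 K → 2500 K to the nearest 50 K.

2500 K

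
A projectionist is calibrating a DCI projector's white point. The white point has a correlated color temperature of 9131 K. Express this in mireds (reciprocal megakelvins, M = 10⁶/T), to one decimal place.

109.5 mireds

M = 10⁶ / 9131 = 109.517 → 109.5 mireds.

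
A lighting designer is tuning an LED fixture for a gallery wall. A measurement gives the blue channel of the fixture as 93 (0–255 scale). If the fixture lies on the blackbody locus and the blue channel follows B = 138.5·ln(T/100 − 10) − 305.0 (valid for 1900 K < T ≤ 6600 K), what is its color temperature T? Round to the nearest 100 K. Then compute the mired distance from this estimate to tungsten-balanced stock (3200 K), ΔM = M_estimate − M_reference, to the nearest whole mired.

+45 mireds

ln(t − 10) = (93 + 305.0) / 138.5 = 2.8736.
t − 10 = e^2.8736 = 17.701, so t = 27.701.
T = 100·t = 2770 K → 2800 K to the nearest 100 K.
M_estimate = 10⁶/2800 = 357.14; M_reference = 10⁶/3200 = 312.50.
ΔM = 357.14 − 312.50 = 44.64 → +45 mireds.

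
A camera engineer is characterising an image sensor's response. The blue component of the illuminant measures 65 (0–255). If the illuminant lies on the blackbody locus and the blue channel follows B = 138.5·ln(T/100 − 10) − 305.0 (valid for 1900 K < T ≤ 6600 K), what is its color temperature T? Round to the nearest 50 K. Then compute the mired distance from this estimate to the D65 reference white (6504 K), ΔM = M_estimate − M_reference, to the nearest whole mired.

+254 mireds

ln(t − 10) = (65 + 305.0) / 138.5 = 2.6715.
t − 10 = e^2.6715 = 14.461, so t = 24.461.
T = 100·t = 2446 K → 2450 K to the nearest 50 K.
M_estimate = 10⁶/2450 = 408.16; M_reference = 10⁶/6504 = 153.75.
ΔM = 408.16 − 153.75 = 254.41 → +254 mireds.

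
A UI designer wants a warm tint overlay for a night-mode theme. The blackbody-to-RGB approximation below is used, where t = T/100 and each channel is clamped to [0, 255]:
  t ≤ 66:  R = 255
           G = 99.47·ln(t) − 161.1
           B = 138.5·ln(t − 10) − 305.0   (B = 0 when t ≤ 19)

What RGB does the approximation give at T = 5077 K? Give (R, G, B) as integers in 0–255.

t = 5077/100 = 50.77; the t ≤ 66 branch applies.
R = 255 by definition for t ≤ 66.
G = 99.47·ln 50.77 − 161.1 = 99.47·3.9273 − 161.1 = 229.549.
B = 138.5·ln(50.77 − 10) − 305.0 = 138.5·ln 40.77 − 305.0 = 138.5·3.7079 − 305.0 = 208.551.
Rounded: (255, 230, 209).

(255, 230, 209)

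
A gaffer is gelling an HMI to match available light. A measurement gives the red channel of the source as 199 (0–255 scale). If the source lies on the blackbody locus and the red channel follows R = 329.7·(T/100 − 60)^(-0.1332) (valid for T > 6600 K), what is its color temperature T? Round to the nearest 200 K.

10400 K

(t − 60)^(-0.1332) = 199/329.7 = 0.60358.
t − 60 = 0.60358^(1/-0.1332) = 0.60358^(-7.508) = 44.273, so t = 104.273.
T = 100·t = 10427 K → 10400 K to the nearest 200 K.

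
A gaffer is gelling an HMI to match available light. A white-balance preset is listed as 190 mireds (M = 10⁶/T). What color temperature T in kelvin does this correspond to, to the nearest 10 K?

T = 10⁶ / 190 = 5263.16 K → 5260 K.

5260 K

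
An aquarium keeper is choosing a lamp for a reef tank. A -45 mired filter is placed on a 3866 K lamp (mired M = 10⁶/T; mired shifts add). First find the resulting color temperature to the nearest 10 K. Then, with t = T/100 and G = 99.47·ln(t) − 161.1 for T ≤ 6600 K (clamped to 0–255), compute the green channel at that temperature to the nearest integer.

221

M_in = 10⁶/3866 = 258.67; M_out = 258.67 + (-45) = 213.67.
T_out = 10⁶/213.67 = 4680.2 K → 4680 K; t = 46.8.
G = 99.47·ln 46.8 − 161.1 = 99.47·3.8459 − 161.1 = 221.450.
Rounded: 221.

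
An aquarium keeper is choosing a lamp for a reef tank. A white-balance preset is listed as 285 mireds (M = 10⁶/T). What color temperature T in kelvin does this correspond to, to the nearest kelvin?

3509 K

T = 10⁶ / 285 = 3508.77 K → 3509 K.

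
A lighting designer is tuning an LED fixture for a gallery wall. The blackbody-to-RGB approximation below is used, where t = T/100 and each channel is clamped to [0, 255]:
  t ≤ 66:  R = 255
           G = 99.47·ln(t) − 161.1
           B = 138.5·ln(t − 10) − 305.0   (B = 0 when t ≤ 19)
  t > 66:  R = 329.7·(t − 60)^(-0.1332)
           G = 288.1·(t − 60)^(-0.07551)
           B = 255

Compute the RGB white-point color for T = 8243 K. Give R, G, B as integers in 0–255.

R=218, G=228, B=255

t = 8243/100 = 82.43; the t > 66 branch applies.
R = 329.7·(82.43 − 60)^(-0.1332) = 329.7·22.43^(-0.1332) = 329.7·0.66080 = 217.866.
G = 288.1·(82.43 − 60)^(-0.07551) = 288.1·22.43^(-0.07551) = 288.1·0.79068 = 227.794.
B = 255 by definition for t > 66.
Rounded: (218, 228, 255).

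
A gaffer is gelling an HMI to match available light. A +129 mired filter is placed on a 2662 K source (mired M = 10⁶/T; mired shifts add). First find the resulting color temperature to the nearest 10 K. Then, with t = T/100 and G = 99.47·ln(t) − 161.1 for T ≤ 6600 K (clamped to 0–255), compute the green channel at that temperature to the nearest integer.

M_in = 10⁶/2662 = 375.66; M_out = 375.66 + (+129) = 504.66.
T_out = 10⁶/504.66 = 1981.5 K → 1980 K; t = 19.8.
G = 99.47·ln 19.8 − 161.1 = 99.47·2.9857 − 161.1 = 135.886.
Rounded: 136.

136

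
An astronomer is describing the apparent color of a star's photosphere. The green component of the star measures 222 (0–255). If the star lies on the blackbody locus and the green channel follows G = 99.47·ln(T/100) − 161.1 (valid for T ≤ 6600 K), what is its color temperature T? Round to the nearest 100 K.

4700 K

ln t = (222 + 161.1) / 99.47 = 3.8514.
t = e^3.8514 = 47.059.
T = 100·t = 4706 K → 4700 K to the nearest 100 K.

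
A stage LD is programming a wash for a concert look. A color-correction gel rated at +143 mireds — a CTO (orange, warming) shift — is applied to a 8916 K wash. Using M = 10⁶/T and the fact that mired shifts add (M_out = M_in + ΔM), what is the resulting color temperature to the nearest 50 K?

M_in = 10⁶/8916 = 112.16 mireds.
M_out = 112.16 + (+143) = 255.16 mireds.
T_out = 10⁶/255.16 = 3919.1 K → 3900 K.

3900 K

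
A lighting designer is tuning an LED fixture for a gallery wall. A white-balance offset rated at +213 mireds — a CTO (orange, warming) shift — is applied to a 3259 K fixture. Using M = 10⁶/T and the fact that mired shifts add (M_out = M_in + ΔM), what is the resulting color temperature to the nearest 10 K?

M_in = 10⁶/3259 = 306.84 mireds.
M_out = 306.84 + (+213) = 519.84 mireds.
T_out = 10⁶/519.84 = 1923.7 K → 1920 K.

1920 K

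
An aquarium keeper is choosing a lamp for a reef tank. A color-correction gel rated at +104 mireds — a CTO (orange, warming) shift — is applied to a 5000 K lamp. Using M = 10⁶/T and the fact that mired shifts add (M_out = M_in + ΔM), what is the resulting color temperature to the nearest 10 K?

M_in = 10⁶/5000 = 200.00 mireds.
M_out = 200.00 + (+104) = 304.00 mireds.
T_out = 10⁶/304.00 = 3289.5 K → 3290 K.

3290 K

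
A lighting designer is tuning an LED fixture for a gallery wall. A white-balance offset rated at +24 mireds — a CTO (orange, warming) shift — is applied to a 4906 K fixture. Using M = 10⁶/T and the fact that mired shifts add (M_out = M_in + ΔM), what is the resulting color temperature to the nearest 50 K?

4400 K

M_in = 10⁶/4906 = 203.83 mireds.
M_out = 203.83 + (+24) = 227.83 mireds.
T_out = 10⁶/227.83 = 4389.2 K → 4400 K.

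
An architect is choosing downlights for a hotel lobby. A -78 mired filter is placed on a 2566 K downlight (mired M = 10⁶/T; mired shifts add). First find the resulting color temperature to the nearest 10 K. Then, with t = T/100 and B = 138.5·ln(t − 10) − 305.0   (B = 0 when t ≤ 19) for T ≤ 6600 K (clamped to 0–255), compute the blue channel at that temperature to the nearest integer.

M_in = 10⁶/2566 = 389.71; M_out = 389.71 + (-78) = 311.71.
T_out = 10⁶/311.71 = 3208.1 K → 3210 K; t = 32.1.
B = 138.5·ln(32.1 − 10) − 305.0 = 138.5·ln 22.1 − 305.0 = 138.5·3.0956 − 305.0 = 123.737.
Rounded: 124.

124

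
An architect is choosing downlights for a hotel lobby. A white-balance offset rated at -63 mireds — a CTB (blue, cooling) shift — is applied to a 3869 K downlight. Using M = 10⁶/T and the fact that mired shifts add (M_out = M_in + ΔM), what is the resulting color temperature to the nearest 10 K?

5120 K

M_in = 10⁶/3869 = 258.46 mireds.
M_out = 258.46 + (-63) = 195.46 mireds.
T_out = 10⁶/195.46 = 5116.0 K → 5120 K.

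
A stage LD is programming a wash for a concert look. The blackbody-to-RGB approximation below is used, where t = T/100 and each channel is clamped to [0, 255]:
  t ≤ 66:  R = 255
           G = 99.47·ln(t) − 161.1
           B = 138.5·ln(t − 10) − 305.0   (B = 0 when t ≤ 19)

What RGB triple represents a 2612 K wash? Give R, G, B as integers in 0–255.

R=255, G=163, B=80

t = 2612/100 = 26.12; the t ≤ 66 branch applies.
R = 255 by definition for t ≤ 66.
G = 99.47·ln 26.12 − 161.1 = 99.47·3.2627 − 161.1 = 163.441.
B = 138.5·ln(26.12 − 10) − 305.0 = 138.5·ln 16.12 − 305.0 = 138.5·2.7801 − 305.0 = 80.038.
Rounded: (255, 163, 80).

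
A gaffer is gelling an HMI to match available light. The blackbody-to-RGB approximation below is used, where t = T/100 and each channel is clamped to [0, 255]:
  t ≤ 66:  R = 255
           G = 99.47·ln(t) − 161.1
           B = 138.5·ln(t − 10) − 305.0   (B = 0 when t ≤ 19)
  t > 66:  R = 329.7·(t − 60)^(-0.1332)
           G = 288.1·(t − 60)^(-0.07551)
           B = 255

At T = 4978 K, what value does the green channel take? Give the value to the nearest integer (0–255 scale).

t = 4978/100 = 49.78; the t ≤ 66 branch applies.
G = 99.47·ln 49.78 − 161.1 = 99.47·3.9076 − 161.1 = 227.590.
Rounded: 228.

228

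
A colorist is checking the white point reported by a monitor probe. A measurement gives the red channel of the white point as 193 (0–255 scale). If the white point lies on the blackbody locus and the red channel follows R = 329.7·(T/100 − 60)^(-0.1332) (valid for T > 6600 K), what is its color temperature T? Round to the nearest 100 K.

(t − 60)^(-0.1332) = 193/329.7 = 0.58538.
t − 60 = 0.58538^(1/-0.1332) = 0.58538^(-7.508) = 55.713, so t = 115.713.
T = 100·t = 11571 K → 11600 K to the nearest 100 K.

11600 K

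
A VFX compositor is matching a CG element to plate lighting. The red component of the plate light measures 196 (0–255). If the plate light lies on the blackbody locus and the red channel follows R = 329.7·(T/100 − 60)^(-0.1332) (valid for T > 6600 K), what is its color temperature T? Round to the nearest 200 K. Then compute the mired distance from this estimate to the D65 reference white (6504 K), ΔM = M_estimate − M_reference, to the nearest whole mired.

-63 mireds

(t − 60)^(-0.1332) = 196/329.7 = 0.59448.
t − 60 = 0.59448^(1/-0.1332) = 0.59448^(-7.508) = 49.621, so t = 109.621.
T = 100·t = 10962 K → 11000 K to the nearest 200 K.
M_estimate = 10⁶/11000 = 90.91; M_reference = 10⁶/6504 = 153.75.
ΔM = 90.91 − 153.75 = -62.84 → -63 mireds.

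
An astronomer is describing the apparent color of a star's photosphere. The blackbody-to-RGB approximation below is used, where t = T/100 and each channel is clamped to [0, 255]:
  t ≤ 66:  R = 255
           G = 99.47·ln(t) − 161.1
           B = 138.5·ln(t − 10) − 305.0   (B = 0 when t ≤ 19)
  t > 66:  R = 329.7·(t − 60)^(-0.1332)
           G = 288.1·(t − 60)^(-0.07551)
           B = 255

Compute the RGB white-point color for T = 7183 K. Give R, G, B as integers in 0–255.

R=237, G=239, B=255

t = 7183/100 = 71.83; the t > 66 branch applies.
R = 329.7·(71.83 − 60)^(-0.1332) = 329.7·11.83^(-0.1332) = 329.7·0.71958 = 237.245.
G = 288.1·(71.83 − 60)^(-0.07551) = 288.1·11.83^(-0.07551) = 288.1·0.82981 = 239.068.
B = 255 by definition for t > 66.
Rounded: (237, 239, 255).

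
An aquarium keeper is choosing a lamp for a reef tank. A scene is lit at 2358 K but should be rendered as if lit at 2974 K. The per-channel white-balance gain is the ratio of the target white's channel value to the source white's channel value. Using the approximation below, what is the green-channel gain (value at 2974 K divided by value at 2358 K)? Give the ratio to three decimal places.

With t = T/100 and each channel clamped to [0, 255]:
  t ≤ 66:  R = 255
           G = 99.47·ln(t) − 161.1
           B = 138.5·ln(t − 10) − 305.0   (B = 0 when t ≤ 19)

1.151

At 2358 K (t = 23.58):
  G = 99.47·ln 23.58 − 161.1 = 99.47·3.1604 − 161.1 = 153.265.
At 2974 K (t = 29.74):
  G = 99.47·ln 29.74 − 161.1 = 99.47·3.3925 − 161.1 = 176.351.
Gain = 176.351 / 153.265 = 1.1506 → 1.151.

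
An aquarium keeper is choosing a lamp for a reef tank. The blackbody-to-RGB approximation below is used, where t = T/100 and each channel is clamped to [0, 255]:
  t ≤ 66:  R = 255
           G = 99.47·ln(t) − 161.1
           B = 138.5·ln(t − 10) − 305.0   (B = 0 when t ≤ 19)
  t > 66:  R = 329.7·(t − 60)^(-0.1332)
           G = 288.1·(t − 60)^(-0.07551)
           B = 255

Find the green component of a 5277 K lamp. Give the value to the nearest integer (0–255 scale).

t = 5277/100 = 52.77; the t ≤ 66 branch applies.
G = 99.47·ln 52.77 − 161.1 = 99.47·3.9659 − 161.1 = 233.392.
Rounded: 233.

233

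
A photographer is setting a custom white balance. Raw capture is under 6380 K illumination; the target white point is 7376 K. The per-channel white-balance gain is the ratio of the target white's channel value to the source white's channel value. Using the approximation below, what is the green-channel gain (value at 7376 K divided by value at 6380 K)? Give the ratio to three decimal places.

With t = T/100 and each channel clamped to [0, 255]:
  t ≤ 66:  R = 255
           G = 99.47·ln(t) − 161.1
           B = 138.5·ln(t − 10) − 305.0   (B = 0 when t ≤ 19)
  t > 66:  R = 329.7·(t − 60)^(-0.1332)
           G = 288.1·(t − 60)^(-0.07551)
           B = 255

At 6380 K (t = 63.8):
  G = 99.47·ln 63.8 − 161.1 = 99.47·4.1558 − 161.1 = 252.273.
At 7376 K (t = 73.76):
  G = 288.1·(73.76 − 60)^(-0.07551) = 288.1·13.76^(-0.07551) = 288.1·0.82039 = 236.356.
Gain = 236.356 / 252.273 = 0.9369 → 0.937.

0.937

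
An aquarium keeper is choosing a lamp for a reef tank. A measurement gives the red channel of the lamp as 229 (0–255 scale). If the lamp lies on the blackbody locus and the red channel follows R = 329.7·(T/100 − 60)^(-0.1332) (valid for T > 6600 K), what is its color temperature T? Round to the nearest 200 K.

7600 K

(t − 60)^(-0.1332) = 229/329.7 = 0.69457.
t − 60 = 0.69457^(1/-0.1332) = 0.69457^(-7.508) = 15.428, so t = 75.428.
T = 100·t = 7543 K → 7600 K to the nearest 200 K.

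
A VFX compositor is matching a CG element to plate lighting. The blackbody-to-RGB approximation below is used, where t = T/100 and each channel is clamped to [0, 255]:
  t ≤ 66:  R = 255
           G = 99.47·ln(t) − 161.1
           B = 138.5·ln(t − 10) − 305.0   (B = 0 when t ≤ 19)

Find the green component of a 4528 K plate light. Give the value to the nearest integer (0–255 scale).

218

t = 4528/100 = 45.28; the t ≤ 66 branch applies.
G = 99.47·ln 45.28 − 161.1 = 99.47·3.8129 − 161.1 = 218.166.
Rounded: 218.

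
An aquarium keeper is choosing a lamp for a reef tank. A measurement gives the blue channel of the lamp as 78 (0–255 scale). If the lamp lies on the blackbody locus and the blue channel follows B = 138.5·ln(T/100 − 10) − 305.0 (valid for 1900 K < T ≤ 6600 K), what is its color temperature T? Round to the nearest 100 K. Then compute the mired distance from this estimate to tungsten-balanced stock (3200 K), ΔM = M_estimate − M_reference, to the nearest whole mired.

+72 mireds

ln(t − 10) = (78 + 305.0) / 138.5 = 2.7653.
t − 10 = e^2.7653 = 15.884, so t = 25.884.
T = 100·t = 2588 K → 2600 K to the nearest 100 K.
M_estimate = 10⁶/2600 = 384.62; M_reference = 10⁶/3200 = 312.50.
ΔM = 384.62 − 312.50 = 72.12 → +72 mireds.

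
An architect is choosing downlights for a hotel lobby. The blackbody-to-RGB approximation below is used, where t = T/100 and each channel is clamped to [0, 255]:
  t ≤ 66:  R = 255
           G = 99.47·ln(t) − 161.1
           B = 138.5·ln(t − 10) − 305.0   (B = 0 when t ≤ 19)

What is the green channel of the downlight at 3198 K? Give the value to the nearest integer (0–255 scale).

t = 3198/100 = 31.98; the t ≤ 66 branch applies.
G = 99.47·ln 31.98 − 161.1 = 99.47·3.4651 − 161.1 = 183.575.
Rounded: 184.

184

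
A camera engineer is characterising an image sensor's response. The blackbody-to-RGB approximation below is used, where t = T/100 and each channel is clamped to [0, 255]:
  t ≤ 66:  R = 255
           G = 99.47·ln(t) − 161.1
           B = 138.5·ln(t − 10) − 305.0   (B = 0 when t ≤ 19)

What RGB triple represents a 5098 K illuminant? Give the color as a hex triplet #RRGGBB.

t = 5098/100 = 50.98; the t ≤ 66 branch applies.
R = 255 by definition for t ≤ 66.
G = 99.47·ln 50.98 − 161.1 = 99.47·3.9314 − 161.1 = 229.960.
B = 138.5·ln(50.98 − 10) − 305.0 = 138.5·ln 40.98 − 305.0 = 138.5·3.7131 − 305.0 = 209.262.
Rounded: (255, 230, 209).
In hex: #FFE6D1.

#FFE6D1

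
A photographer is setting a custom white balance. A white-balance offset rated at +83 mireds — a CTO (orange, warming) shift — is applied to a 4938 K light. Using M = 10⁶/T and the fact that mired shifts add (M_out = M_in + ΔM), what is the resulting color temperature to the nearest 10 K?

M_in = 10⁶/4938 = 202.51 mireds.
M_out = 202.51 + (+83) = 285.51 mireds.
T_out = 10⁶/285.51 = 3502.5 K → 3500 K.

3500 K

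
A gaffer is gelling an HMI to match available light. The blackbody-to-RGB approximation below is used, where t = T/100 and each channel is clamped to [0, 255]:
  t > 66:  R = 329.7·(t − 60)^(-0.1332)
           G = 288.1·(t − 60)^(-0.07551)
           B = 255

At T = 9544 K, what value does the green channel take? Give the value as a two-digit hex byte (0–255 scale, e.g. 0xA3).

t = 9544/100 = 95.44; the t > 66 branch applies.
G = 288.1·(95.44 − 60)^(-0.07551) = 288.1·35.44^(-0.07551) = 288.1·0.76383 = 220.060.
Rounded: 220; in hex, 0xDC.

0xDC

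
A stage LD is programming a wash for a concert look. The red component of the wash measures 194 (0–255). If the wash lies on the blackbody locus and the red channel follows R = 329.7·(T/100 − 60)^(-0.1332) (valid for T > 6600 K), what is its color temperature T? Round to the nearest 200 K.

11400 K

(t − 60)^(-0.1332) = 194/329.7 = 0.58841.
t − 60 = 0.58841^(1/-0.1332) = 0.58841^(-7.508) = 53.593, so t = 113.593.
T = 100·t = 11359 K → 11400 K to the nearest 200 K.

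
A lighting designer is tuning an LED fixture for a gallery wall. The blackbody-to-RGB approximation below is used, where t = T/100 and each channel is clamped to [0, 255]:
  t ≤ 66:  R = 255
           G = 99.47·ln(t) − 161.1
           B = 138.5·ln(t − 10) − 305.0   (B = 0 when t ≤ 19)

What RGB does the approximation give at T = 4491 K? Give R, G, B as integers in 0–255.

t = 4491/100 = 44.91; the t ≤ 66 branch applies.
R = 255 by definition for t ≤ 66.
G = 99.47·ln 44.91 − 161.1 = 99.47·3.8047 − 161.1 = 217.350.
B = 138.5·ln(44.91 − 10) − 305.0 = 138.5·ln 34.91 − 305.0 = 138.5·3.5528 − 305.0 = 187.059.
Rounded: (255, 217, 187).

R=255, G=217, B=187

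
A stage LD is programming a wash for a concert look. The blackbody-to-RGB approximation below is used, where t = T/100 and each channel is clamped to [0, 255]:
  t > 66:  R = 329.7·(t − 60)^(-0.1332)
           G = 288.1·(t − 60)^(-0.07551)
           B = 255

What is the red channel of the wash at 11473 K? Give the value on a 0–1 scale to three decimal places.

t = 11473/100 = 114.73; the t > 66 branch applies.
R = 329.7·(114.73 − 60)^(-0.1332) = 329.7·54.73^(-0.1332) = 329.7·0.58677 = 193.458.
On a 0–1 scale: 193.458/255 = 0.7587 → 0.759.

0.759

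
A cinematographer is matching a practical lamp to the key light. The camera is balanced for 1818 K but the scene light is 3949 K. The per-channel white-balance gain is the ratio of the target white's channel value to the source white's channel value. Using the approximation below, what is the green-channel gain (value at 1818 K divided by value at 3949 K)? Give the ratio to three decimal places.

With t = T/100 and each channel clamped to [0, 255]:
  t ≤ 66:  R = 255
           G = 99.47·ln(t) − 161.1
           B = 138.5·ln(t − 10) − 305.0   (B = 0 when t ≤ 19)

At 3949 K (t = 39.49):
  G = 99.47·ln 39.49 − 161.1 = 99.47·3.6760 − 161.1 = 204.556.
At 1818 K (t = 18.18):
  G = 99.47·ln 18.18 − 161.1 = 99.47·2.9003 − 161.1 = 127.395.
Gain = 127.395 / 204.556 = 0.6228 → 0.623.

0.623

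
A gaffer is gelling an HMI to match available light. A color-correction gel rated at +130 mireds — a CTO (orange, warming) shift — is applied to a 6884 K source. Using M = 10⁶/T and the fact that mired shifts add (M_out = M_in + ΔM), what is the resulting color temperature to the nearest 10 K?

M_in = 10⁶/6884 = 145.26 mireds.
M_out = 145.26 + (+130) = 275.26 mireds.
T_out = 10⁶/275.26 = 3632.9 K → 3630 K.

3630 K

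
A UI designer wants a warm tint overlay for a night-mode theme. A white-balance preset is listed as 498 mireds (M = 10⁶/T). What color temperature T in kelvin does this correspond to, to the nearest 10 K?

2010 K

T = 10⁶ / 498 = 2008.03 K → 2010 K.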